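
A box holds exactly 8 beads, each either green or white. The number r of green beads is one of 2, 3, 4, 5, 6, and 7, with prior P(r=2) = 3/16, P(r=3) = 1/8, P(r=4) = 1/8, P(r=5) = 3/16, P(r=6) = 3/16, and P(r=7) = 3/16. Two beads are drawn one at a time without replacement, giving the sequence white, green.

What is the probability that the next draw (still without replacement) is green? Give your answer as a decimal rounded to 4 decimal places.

0.5650

The likelihood of the observed sequence under each hypothesis: P(data | r = 2) = (6/8)(2/7) = 3/14; P(data | r = 3) = (5/8)(3/7) = 15/56; P(data | r = 4) = (4/8)(4/7) = 2/7; P(data | r = 5) = (3/8)(5/7) = 15/56; P(data | r = 6) = (2/8)(6/7) = 3/14; P(data | r = 7) = (1/8)(7/7) = 1/8.
Multiplying each by its prior: 3/16 · 3/14 = 9/224, 1/8 · 15/56 = 15/448, 1/8 · 2/7 = 1/28, 3/16 · 15/56 = 45/896, 3/16 · 3/14 = 9/224, 3/16 · 1/8 = 3/128; with total 25/112.
Normalising, the posterior is P(r = 2 | data) = 9/50, P(r = 3 | data) = 3/20, P(r = 4 | data) = 4/25, P(r = 5 | data) = 9/40, P(r = 6 | data) = 9/50, P(r = 7 | data) = 21/200.
So P(green next | data) = Σ P(green next | H) P(H | data) = (1/6)(9/50) + (1/3)(3/20) + (1/2)(4/25) + (2/3)(9/40) + (5/6)(9/50) + (1)(21/200) = 113/200.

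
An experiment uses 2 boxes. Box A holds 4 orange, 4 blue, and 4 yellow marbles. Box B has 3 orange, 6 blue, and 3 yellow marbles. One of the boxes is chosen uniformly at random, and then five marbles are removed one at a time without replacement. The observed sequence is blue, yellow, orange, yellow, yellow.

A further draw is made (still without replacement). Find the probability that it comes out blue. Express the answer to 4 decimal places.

0.4913

For each hypothesis, P(data | H) works out to: P(data | box A) = (4/12)(4/11)(4/10)(3/9)(2/8) = 0.0040404; P(data | box B) = (6/12)(3/11)(3/10)(2/9)(1/8) = 0.0011364.
Multiplying each by its prior: 1/2 · 0.0040404 = 0.0020202, 1/2 · 0.0011364 = 0.00056818; summing to 0.0025884.
Dividing through by the total gives posterior P(box A | data) = 0.78049, P(box B | data) = 0.21951.
Averaging over the posterior, P(blue next | data) = (3/7)(0.78049) + (5/7)(0.21951) = 0.49129.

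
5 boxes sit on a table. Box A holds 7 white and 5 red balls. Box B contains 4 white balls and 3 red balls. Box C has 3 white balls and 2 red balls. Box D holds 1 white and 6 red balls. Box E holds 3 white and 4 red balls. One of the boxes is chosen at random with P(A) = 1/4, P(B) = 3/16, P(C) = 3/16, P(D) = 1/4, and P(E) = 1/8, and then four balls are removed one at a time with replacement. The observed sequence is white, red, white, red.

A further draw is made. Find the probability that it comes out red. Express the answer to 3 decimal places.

Under each hypothesis, the probability of the observed sequence is: P(data | box A) = (7/12)(5/12)(7/12)(5/12) = 0.059076; P(data | box B) = (4/7)(3/7)(4/7)(3/7) = 0.059975; P(data | box C) = (3/5)(2/5)(3/5)(2/5) = 0.0576; P(data | box D) = (1/7)(6/7)(1/7)(6/7) = 0.014994; P(data | box E) = (3/7)(4/7)(3/7)(4/7) = 0.059975.
Multiplying each by its prior: 1/4 · 0.059076 = 0.014769, 3/16 · 0.059975 = 0.011245, 3/16 · 0.0576 = 0.0108, 1/4 · 0.014994 = 0.0037484, 1/8 · 0.059975 = 0.0074969; summing to 0.04806.
The posterior is then P(box A | data) = 0.30731, P(box B | data) = 0.23399, P(box C | data) = 0.22472, P(box D | data) = 0.077996, P(box E | data) = 0.15599.
Averaging over the posterior, P(red next | data) = (5/12)(0.30731) + (3/7)(0.23399) + (2/5)(0.22472) + (6/7)(0.077996) + (4/7)(0.15599) = 0.4742.

0.474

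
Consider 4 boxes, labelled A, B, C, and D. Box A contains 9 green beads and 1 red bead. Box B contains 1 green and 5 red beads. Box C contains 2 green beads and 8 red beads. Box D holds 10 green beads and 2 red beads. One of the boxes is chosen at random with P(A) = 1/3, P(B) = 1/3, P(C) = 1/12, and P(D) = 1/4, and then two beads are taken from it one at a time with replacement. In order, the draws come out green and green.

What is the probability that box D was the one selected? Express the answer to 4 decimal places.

The likelihood of the observed sequence under each hypothesis: P(data | box A) = (9/10)(9/10) = 0.81; P(data | box B) = (1/6)(1/6) = 0.027778; P(data | box C) = (2/10)(2/10) = 0.04; P(data | box D) = (10/12)(10/12) = 0.69444.
The prior-weighted likelihoods are 1/3 · 0.81 = 0.27, 1/3 · 0.027778 = 0.0092593, 1/12 · 0.04 = 0.0033333, 1/4 · 0.69444 = 0.17361; with total 0.4562.
Therefore the posterior P(box D | data) = (0.17361) / (0.4562) = 0.38056.

0.3806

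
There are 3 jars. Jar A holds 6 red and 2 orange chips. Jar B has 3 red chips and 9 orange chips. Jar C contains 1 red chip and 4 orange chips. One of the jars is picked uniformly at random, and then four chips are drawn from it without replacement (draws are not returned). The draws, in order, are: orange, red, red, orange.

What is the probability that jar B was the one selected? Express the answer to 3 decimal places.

0.505

For each hypothesis, P(data | H) works out to: P(data | jar A) = (2/8)(6/7)(5/6)(1/5) = 0.035714; P(data | jar B) = (9/12)(3/11)(2/10)(8/9) = 0.036364; P(data | jar C) = (4/5)(1/4)(0/3) = 0.
Weighting by the prior gives 1/3 · 0.035714 = 0.011905, 1/3 · 0.036364 = 0.012121, 1/3 · 0 = 0; with total 0.024026.
Hence P(jar B | data) = (0.012121) / (0.024026) = 0.5045.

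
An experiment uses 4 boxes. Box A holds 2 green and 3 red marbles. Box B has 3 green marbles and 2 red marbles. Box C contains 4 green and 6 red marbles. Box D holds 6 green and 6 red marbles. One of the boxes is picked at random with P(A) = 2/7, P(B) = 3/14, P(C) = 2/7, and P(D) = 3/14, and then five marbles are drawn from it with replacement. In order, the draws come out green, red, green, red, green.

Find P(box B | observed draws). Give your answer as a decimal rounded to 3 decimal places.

0.272

Under each hypothesis, the probability of the observed sequence is: P(data | box A) = (2/5)(3/5)(2/5)(3/5)(2/5) = 0.02304; P(data | box B) = (3/5)(2/5)(3/5)(2/5)(3/5) = 0.03456; P(data | box C) = (4/10)(6/10)(4/10)(6/10)(4/10) = 0.02304; P(data | box D) = (6/12)(6/12)(6/12)(6/12)(6/12) = 0.03125.
The prior-weighted likelihoods are 2/7 · 0.02304 = 0.0065829, 3/14 · 0.03456 = 0.0074057, 2/7 · 0.02304 = 0.0065829, 3/14 · 0.03125 = 0.0066964; with total 0.027268.
By Bayes' rule, P(box B | data) = (0.0074057) / (0.027268) = 0.27159.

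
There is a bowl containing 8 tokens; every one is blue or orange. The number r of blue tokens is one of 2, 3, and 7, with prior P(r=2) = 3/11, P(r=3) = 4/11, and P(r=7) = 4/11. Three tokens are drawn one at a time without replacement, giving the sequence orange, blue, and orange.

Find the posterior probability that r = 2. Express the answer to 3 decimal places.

Under each hypothesis, the probability of the observed sequence is: P(data | r = 2) = (6/8)(2/7)(5/6) = 5/28; P(data | r = 3) = (5/8)(3/7)(4/6) = 5/28; P(data | r = 7) = (1/8)(7/7)(0/6) = 0.
Weighting by the prior gives 3/11 · 5/28 = 15/308, 4/11 · 5/28 = 5/77, 4/11 · 0 = 0; with total 5/44.
So P(r = 2 | data) = (15/308) / (5/44) = 3/7.

0.429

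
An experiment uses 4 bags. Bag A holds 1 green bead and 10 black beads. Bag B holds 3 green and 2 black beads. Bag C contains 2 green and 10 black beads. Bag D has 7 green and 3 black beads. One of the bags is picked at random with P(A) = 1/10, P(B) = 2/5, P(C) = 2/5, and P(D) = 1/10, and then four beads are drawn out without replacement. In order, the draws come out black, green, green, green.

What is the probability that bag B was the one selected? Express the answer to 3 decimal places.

Compute the likelihood of the observed sequence for each case: P(data | bag A) = (10/11)(1/10)(0/9) = 0; P(data | bag B) = (2/5)(3/4)(2/3)(1/2) = 1/10; P(data | bag C) = (10/12)(2/11)(1/10)(0/9) = 0; P(data | bag D) = (3/10)(7/9)(6/8)(5/7) = 1/8.
The prior-weighted likelihoods are 1/10 · 0 = 0, 2/5 · 1/10 = 1/25, 2/5 · 0 = 0, 1/10 · 1/8 = 1/80; with total 21/400.
So P(bag B | data) = (1/25) / (21/400) = 16/21.

0.762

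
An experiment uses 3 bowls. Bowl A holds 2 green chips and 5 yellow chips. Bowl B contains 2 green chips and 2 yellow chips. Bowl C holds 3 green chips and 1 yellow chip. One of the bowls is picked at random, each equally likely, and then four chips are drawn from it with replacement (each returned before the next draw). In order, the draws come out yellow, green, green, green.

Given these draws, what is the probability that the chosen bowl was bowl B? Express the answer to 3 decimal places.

The likelihood of the observed sequence under each hypothesis: P(data | bowl A) = (5/7)(2/7)(2/7)(2/7) = 0.01666; P(data | bowl B) = (2/4)(2/4)(2/4)(2/4) = 0.0625; P(data | bowl C) = (1/4)(3/4)(3/4)(3/4) = 0.10547.
Weighting by the prior gives 1/3 · 0.01666 = 0.0055532, 1/3 · 0.0625 = 0.020833, 1/3 · 0.10547 = 0.035156; summing to 0.061543.
By Bayes' rule, P(bowl B | data) = (0.020833) / (0.061543) = 0.33852.

0.339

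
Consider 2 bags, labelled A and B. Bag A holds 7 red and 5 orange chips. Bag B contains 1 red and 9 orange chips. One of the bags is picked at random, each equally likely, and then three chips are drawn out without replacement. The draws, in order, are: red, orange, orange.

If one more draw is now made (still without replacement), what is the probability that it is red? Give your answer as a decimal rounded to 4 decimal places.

Under each hypothesis, the probability of the observed sequence is: P(data | bag A) = (7/12)(5/11)(4/10) = 7/66; P(data | bag B) = (1/10)(9/9)(8/8) = 1/10.
The prior-weighted likelihoods are 1/2 · 7/66 = 7/132, 1/2 · 1/10 = 1/20; with total 17/165.
Dividing through by the total gives posterior P(bag A | data) = 35/68, P(bag B | data) = 33/68.
Averaging over the posterior, P(red next | data) = (2/3)(35/68) + (0)(33/68) = 35/102.

0.3431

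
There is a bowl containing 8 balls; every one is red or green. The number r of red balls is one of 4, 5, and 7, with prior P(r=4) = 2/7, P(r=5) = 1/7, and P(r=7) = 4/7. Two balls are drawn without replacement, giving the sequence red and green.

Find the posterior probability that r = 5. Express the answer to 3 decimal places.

0.200

For each hypothesis, P(data | H) works out to: P(data | r = 4) = (4/8)(4/7) = 2/7; P(data | r = 5) = (5/8)(3/7) = 15/56; P(data | r = 7) = (7/8)(1/7) = 1/8.
Weighting by the prior gives 2/7 · 2/7 = 4/49, 1/7 · 15/56 = 15/392, 4/7 · 1/8 = 1/14; these sum to 75/392.
By Bayes' rule, P(r = 5 | data) = (15/392) / (75/392) = 1/5.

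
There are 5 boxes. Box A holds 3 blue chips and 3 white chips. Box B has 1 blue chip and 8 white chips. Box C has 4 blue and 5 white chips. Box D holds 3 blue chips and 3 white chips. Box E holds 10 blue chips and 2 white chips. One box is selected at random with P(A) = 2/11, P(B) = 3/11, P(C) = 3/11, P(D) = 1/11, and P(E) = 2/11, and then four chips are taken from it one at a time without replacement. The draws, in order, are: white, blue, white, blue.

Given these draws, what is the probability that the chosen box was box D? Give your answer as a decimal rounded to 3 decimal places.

0.176

Compute the likelihood of the observed sequence for each case: P(data | box A) = (3/6)(3/5)(2/4)(2/3) = 0.1; P(data | box B) = (8/9)(1/8)(7/7)(0/6) = 0; P(data | box C) = (5/9)(4/8)(4/7)(3/6) = 0.079365; P(data | box D) = (3/6)(3/5)(2/4)(2/3) = 0.1; P(data | box E) = (2/12)(10/11)(1/10)(9/9) = 0.015152.
Multiplying each by its prior: 2/11 · 0.1 = 0.018182, 3/11 · 0 = 0, 3/11 · 0.079365 = 0.021645, 1/11 · 0.1 = 0.0090909, 2/11 · 0.015152 = 0.0027548; with total 0.051673.
By Bayes' rule, P(box D | data) = (0.0090909) / (0.051673) = 0.17593.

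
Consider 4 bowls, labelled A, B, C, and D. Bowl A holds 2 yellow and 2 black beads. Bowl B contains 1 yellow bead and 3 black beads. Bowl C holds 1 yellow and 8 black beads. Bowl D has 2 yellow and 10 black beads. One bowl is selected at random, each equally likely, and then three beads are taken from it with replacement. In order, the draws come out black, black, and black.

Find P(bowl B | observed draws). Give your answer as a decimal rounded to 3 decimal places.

Compute the likelihood of the observed sequence for each case: P(data | bowl A) = (2/4)(2/4)(2/4) = 0.125; P(data | bowl B) = (3/4)(3/4)(3/4) = 0.42188; P(data | bowl C) = (8/9)(8/9)(8/9) = 0.70233; P(data | bowl D) = (10/12)(10/12)(10/12) = 0.5787.
Weighting by the prior gives 1/4 · 0.125 = 0.03125, 1/4 · 0.42188 = 0.10547, 1/4 · 0.70233 = 0.17558, 1/4 · 0.5787 = 0.14468; summing to 0.45698.
By Bayes' rule, P(bowl B | data) = (0.10547) / (0.45698) = 0.2308.

0.231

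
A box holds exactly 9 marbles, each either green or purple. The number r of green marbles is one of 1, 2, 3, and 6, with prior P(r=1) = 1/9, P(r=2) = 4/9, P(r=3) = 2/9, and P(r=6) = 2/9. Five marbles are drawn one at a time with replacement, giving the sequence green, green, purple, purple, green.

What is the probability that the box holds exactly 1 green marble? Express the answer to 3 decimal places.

0.009

The likelihood of the observed sequence under each hypothesis: P(data | r = 1) = (1/9)(1/9)(8/9)(8/9)(1/9) = 0.0010838; P(data | r = 2) = (2/9)(2/9)(7/9)(7/9)(2/9) = 0.0066386; P(data | r = 3) = (3/9)(3/9)(6/9)(6/9)(3/9) = 0.016461; P(data | r = 6) = (6/9)(6/9)(3/9)(3/9)(6/9) = 0.032922.
The prior-weighted likelihoods are 1/9 · 0.0010838 = 0.00012043, 4/9 · 0.0066386 = 0.0029505, 2/9 · 0.016461 = 0.003658, 2/9 · 0.032922 = 0.007316; summing to 0.014045.
So P(r = 1 | data) = (0.00012043) / (0.014045) = 0.0085745.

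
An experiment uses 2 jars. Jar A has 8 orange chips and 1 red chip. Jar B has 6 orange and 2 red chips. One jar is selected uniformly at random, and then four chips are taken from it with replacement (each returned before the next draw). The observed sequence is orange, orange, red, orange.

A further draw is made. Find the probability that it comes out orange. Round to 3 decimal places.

0.809

For each hypothesis, P(data | H) works out to: P(data | jar A) = (8/9)(8/9)(1/9)(8/9) = 0.078037; P(data | jar B) = (6/8)(6/8)(2/8)(6/8) = 0.10547.
Weighting by the prior gives 1/2 · 0.078037 = 0.039018, 1/2 · 0.10547 = 0.052734; these sum to 0.091753.
The posterior is then P(jar A | data) = 0.42526, P(jar B | data) = 0.57474.
Averaging over the posterior, P(orange next | data) = (8/9)(0.42526) + (3/4)(0.57474) = 0.80906.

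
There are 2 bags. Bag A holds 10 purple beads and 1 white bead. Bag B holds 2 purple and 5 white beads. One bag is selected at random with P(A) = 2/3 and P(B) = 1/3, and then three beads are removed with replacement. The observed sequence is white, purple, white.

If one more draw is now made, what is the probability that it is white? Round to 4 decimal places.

Under each hypothesis, the probability of the observed sequence is: P(data | bag A) = (1/11)(10/11)(1/11) = 0.0075131; P(data | bag B) = (5/7)(2/7)(5/7) = 0.14577.
Weighting by the prior gives 2/3 · 0.0075131 = 0.0050088, 1/3 · 0.14577 = 0.048591; summing to 0.0536.
Normalising, the posterior is P(bag A | data) = 0.093448, P(bag B | data) = 0.90655.
The predictive probability is P(white next | data) = (1/11)(0.093448) + (5/7)(0.90655) = 0.65603.

0.6560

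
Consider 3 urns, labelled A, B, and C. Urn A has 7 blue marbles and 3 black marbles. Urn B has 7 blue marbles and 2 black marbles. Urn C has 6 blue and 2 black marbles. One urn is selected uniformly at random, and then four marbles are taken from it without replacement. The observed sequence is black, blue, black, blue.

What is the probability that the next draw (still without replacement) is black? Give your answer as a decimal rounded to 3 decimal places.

Compute the likelihood of the observed sequence for each case: P(data | urn A) = (3/10)(7/9)(2/8)(6/7) = 0.05; P(data | urn B) = (2/9)(7/8)(1/7)(6/6) = 0.027778; P(data | urn C) = (2/8)(6/7)(1/6)(5/5) = 0.035714.
Weighting by the prior gives 1/3 · 0.05 = 0.016667, 1/3 · 0.027778 = 0.0092593, 1/3 · 0.035714 = 0.011905; these sum to 0.037831.
Normalising, the posterior is P(urn A | data) = 0.44056, P(urn B | data) = 0.24476, P(urn C | data) = 0.31469.
Averaging over the posterior, P(black next | data) = (1/6)(0.44056) + (0)(0.24476) + (0)(0.31469) = 0.073427.

0.073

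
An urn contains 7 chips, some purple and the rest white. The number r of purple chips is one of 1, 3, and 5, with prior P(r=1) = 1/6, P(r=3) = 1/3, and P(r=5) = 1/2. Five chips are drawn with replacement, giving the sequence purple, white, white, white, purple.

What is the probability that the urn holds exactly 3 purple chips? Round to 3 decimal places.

0.585

For each hypothesis, P(data | H) works out to: P(data | r = 1) = (1/7)(6/7)(6/7)(6/7)(1/7) = 0.012852; P(data | r = 3) = (3/7)(4/7)(4/7)(4/7)(3/7) = 0.034271; P(data | r = 5) = (5/7)(2/7)(2/7)(2/7)(5/7) = 0.0119.
Multiplying each by its prior: 1/6 · 0.012852 = 0.002142, 1/3 · 0.034271 = 0.011424, 1/2 · 0.0119 = 0.0059499; with total 0.019516.
Therefore the posterior P(r = 3 | data) = (0.011424) / (0.019516) = 0.58537.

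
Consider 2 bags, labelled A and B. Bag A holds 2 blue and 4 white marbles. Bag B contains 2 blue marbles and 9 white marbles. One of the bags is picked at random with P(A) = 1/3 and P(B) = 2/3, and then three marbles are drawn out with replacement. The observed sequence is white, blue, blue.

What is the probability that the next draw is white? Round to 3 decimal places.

Compute the likelihood of the observed sequence for each case: P(data | bag A) = (4/6)(2/6)(2/6) = 0.074074; P(data | bag B) = (9/11)(2/11)(2/11) = 0.027047.
The prior-weighted likelihoods are 1/3 · 0.074074 = 0.024691, 2/3 · 0.027047 = 0.018032; summing to 0.042723.
Dividing through by the total gives posterior P(bag A | data) = 0.57794, P(bag B | data) = 0.42206.
So P(white next | data) = Σ P(white next | H) P(H | data) = (2/3)(0.57794) + (9/11)(0.42206) = 0.73061.

0.731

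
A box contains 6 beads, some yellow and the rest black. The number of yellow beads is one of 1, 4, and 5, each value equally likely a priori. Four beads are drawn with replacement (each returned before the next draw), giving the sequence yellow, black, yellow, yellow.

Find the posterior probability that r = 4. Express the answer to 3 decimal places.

0.496

The likelihood of the observed sequence under each hypothesis: P(data | r = 1) = (1/6)(5/6)(1/6)(1/6) = 0.003858; P(data | r = 4) = (4/6)(2/6)(4/6)(4/6) = 0.098765; P(data | r = 5) = (5/6)(1/6)(5/6)(5/6) = 0.096451.
Weighting by the prior gives 1/3 · 0.003858 = 0.001286, 1/3 · 0.098765 = 0.032922, 1/3 · 0.096451 = 0.03215; with total 0.066358.
Therefore the posterior P(r = 4 | data) = (0.032922) / (0.066358) = 0.49612.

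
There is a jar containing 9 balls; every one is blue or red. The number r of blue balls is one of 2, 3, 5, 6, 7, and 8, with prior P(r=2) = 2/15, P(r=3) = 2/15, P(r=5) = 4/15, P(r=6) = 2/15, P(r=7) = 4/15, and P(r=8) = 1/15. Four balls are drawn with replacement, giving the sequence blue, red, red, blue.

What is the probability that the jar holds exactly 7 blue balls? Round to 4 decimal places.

0.1896

Under each hypothesis, the probability of the observed sequence is: P(data | r = 2) = (2/9)(7/9)(7/9)(2/9) = 0.029873; P(data | r = 3) = (3/9)(6/9)(6/9)(3/9) = 0.049383; P(data | r = 5) = (5/9)(4/9)(4/9)(5/9) = 0.060966; P(data | r = 6) = (6/9)(3/9)(3/9)(6/9) = 0.049383; P(data | r = 7) = (7/9)(2/9)(2/9)(7/9) = 0.029873; P(data | r = 8) = (8/9)(1/9)(1/9)(8/9) = 0.0097546.
The prior-weighted likelihoods are 2/15 · 0.029873 = 0.0039831, 2/15 · 0.049383 = 0.0065844, 4/15 · 0.060966 = 0.016258, 2/15 · 0.049383 = 0.0065844, 4/15 · 0.029873 = 0.0079663, 1/15 · 0.0097546 = 0.00065031; with total 0.042026.
So P(r = 7 | data) = (0.0079663) / (0.042026) = 0.18956.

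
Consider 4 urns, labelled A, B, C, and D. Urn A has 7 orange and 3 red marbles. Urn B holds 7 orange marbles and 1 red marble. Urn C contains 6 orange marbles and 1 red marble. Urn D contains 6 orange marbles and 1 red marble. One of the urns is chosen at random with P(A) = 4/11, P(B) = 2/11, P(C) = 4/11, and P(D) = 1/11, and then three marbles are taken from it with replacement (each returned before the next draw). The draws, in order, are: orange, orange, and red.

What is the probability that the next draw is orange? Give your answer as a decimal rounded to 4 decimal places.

0.7889

Compute the likelihood of the observed sequence for each case: P(data | urn A) = (7/10)(7/10)(3/10) = 0.147; P(data | urn B) = (7/8)(7/8)(1/8) = 0.095703; P(data | urn C) = (6/7)(6/7)(1/7) = 0.10496; P(data | urn D) = (6/7)(6/7)(1/7) = 0.10496.
Multiplying each by its prior: 4/11 · 0.147 = 0.053455, 2/11 · 0.095703 = 0.017401, 4/11 · 0.10496 = 0.038166, 1/11 · 0.10496 = 0.0095415; with total 0.11856.
The posterior is then P(urn A | data) = 0.45086, P(urn B | data) = 0.14676, P(urn C | data) = 0.32191, P(urn D | data) = 0.080476.
Averaging over the posterior, P(orange next | data) = (7/10)(0.45086) + (7/8)(0.14676) + (6/7)(0.32191) + (6/7)(0.080476) = 0.78891.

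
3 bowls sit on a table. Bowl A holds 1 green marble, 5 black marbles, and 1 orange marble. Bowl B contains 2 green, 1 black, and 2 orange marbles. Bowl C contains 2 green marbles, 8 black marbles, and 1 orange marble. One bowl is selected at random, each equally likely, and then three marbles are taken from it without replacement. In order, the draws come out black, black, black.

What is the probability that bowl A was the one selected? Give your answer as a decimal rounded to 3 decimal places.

0.457

For each hypothesis, P(data | H) works out to: P(data | bowl A) = (5/7)(4/6)(3/5) = 0.28571; P(data | bowl B) = (1/5)(0/4) = 0; P(data | bowl C) = (8/11)(7/10)(6/9) = 0.33939.
Weighting by the prior gives 1/3 · 0.28571 = 0.095238, 1/3 · 0 = 0, 1/3 · 0.33939 = 0.11313; these sum to 0.20837.
Hence P(bowl A | data) = (0.095238) / (0.20837) = 0.45706.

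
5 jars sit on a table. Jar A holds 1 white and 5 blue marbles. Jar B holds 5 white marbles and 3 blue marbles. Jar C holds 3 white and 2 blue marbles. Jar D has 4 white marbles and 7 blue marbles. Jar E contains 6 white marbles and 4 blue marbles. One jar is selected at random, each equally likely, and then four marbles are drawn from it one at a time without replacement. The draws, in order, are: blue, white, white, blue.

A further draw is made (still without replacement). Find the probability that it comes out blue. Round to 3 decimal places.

0.284

The likelihood of the observed sequence under each hypothesis: P(data | jar A) = (5/6)(1/5)(0/4) = 0; P(data | jar B) = (3/8)(5/7)(4/6)(2/5) = 0.071429; P(data | jar C) = (2/5)(3/4)(2/3)(1/2) = 0.1; P(data | jar D) = (7/11)(4/10)(3/9)(6/8) = 0.063636; P(data | jar E) = (4/10)(6/9)(5/8)(3/7) = 0.071429.
Weighting by the prior gives 1/5 · 0 = 0, 1/5 · 0.071429 = 0.014286, 1/5 · 0.1 = 0.02, 1/5 · 0.063636 = 0.012727, 1/5 · 0.071429 = 0.014286; with total 0.061299.
The posterior is then P(jar A | data) = 0, P(jar B | data) = 0.23305, P(jar C | data) = 0.32627, P(jar D | data) = 0.20763, P(jar E | data) = 0.23305.
Averaging over the posterior, P(blue next | data) = (1/4)(0.23305) + (0)(0.32627) + (5/7)(0.20763) + (1/3)(0.23305) = 0.28425.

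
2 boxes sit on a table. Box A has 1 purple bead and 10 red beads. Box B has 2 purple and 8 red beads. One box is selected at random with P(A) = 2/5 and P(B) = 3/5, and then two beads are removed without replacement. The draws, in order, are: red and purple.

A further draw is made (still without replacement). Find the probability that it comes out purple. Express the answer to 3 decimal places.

Under each hypothesis, the probability of the observed sequence is: P(data | box A) = (10/11)(1/10) = 1/11; P(data | box B) = (8/10)(2/9) = 8/45.
The prior-weighted likelihoods are 2/5 · 1/11 = 2/55, 3/5 · 8/45 = 8/75; these sum to 118/825.
Dividing through by the total gives posterior P(box A | data) = 15/59, P(box B | data) = 44/59.
The predictive probability is P(purple next | data) = (0)(15/59) + (1/8)(44/59) = 11/118.

0.093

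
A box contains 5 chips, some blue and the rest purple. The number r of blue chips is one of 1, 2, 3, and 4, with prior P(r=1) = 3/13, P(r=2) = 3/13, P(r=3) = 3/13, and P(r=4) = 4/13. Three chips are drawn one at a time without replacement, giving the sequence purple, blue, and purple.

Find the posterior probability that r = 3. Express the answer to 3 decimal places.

The likelihood of the observed sequence under each hypothesis: P(data | r = 1) = (4/5)(1/4)(3/3) = 1/5; P(data | r = 2) = (3/5)(2/4)(2/3) = 1/5; P(data | r = 3) = (2/5)(3/4)(1/3) = 1/10; P(data | r = 4) = (1/5)(4/4)(0/3) = 0.
Multiplying each by its prior: 3/13 · 1/5 = 3/65, 3/13 · 1/5 = 3/65, 3/13 · 1/10 = 3/130, 4/13 · 0 = 0; with total 3/26.
Therefore the posterior P(r = 3 | data) = (3/130) / (3/26) = 1/5.

0.200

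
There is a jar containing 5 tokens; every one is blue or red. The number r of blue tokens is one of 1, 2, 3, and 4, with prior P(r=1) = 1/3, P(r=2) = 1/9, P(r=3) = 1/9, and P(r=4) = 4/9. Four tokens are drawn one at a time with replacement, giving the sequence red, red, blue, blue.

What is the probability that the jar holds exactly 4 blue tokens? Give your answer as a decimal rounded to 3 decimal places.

0.348

Compute the likelihood of the observed sequence for each case: P(data | r = 1) = (4/5)(4/5)(1/5)(1/5) = 0.0256; P(data | r = 2) = (3/5)(3/5)(2/5)(2/5) = 0.0576; P(data | r = 3) = (2/5)(2/5)(3/5)(3/5) = 0.0576; P(data | r = 4) = (1/5)(1/5)(4/5)(4/5) = 0.0256.
The prior-weighted likelihoods are 1/3 · 0.0256 = 0.0085333, 1/9 · 0.0576 = 0.0064, 1/9 · 0.0576 = 0.0064, 4/9 · 0.0256 = 0.011378; with total 0.032711.
Therefore the posterior P(r = 4 | data) = (0.011378) / (0.032711) = 0.34783.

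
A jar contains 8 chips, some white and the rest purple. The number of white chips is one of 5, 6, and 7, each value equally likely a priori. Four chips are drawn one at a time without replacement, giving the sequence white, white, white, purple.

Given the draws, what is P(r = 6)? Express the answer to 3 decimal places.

The likelihood of the observed sequence under each hypothesis: P(data | r = 5) = (5/8)(4/7)(3/6)(3/5) = 3/28; P(data | r = 6) = (6/8)(5/7)(4/6)(2/5) = 1/7; P(data | r = 7) = (7/8)(6/7)(5/6)(1/5) = 1/8.
The prior-weighted likelihoods are 1/3 · 3/28 = 1/28, 1/3 · 1/7 = 1/21, 1/3 · 1/8 = 1/24; with total 1/8.
Hence P(r = 6 | data) = (1/21) / (1/8) = 8/21.

0.381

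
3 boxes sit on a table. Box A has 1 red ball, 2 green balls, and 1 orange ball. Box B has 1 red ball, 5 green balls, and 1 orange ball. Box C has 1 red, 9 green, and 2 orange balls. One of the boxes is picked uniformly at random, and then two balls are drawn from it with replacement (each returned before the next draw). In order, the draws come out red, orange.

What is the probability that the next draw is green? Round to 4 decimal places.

For each hypothesis, P(data | H) works out to: P(data | box A) = (1/4)(1/4) = 0.0625; P(data | box B) = (1/7)(1/7) = 0.020408; P(data | box C) = (1/12)(2/12) = 0.013889.
Weighting by the prior gives 1/3 · 0.0625 = 0.020833, 1/3 · 0.020408 = 0.0068027, 1/3 · 0.013889 = 0.0046296; with total 0.032266.
Normalising, the posterior is P(box A | data) = 0.64568, P(box B | data) = 0.21083, P(box C | data) = 0.14348.
So P(green next | data) = Σ P(green next | H) P(H | data) = (1/2)(0.64568) + (5/7)(0.21083) + (3/4)(0.14348) = 0.58105.

0.5810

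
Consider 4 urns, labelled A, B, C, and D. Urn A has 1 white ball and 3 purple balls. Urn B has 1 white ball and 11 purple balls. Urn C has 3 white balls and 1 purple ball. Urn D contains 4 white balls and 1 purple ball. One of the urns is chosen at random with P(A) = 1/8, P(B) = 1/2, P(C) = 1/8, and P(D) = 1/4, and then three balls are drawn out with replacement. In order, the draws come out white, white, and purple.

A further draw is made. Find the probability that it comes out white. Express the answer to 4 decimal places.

0.6911

The likelihood of the observed sequence under each hypothesis: P(data | urn A) = (1/4)(1/4)(3/4) = 0.046875; P(data | urn B) = (1/12)(1/12)(11/12) = 0.0063657; P(data | urn C) = (3/4)(3/4)(1/4) = 0.14062; P(data | urn D) = (4/5)(4/5)(1/5) = 0.128.
Weighting by the prior gives 1/8 · 0.046875 = 0.0058594, 1/2 · 0.0063657 = 0.0031829, 1/8 · 0.14062 = 0.017578, 1/4 · 0.128 = 0.032; summing to 0.05862.
Dividing through by the total gives posterior P(urn A | data) = 0.099955, P(urn B | data) = 0.054296, P(urn C | data) = 0.29986, P(urn D | data) = 0.54589.
So P(white next | data) = Σ P(white next | H) P(H | data) = (1/4)(0.099955) + (1/12)(0.054296) + (3/4)(0.29986) + (4/5)(0.54589) = 0.69112.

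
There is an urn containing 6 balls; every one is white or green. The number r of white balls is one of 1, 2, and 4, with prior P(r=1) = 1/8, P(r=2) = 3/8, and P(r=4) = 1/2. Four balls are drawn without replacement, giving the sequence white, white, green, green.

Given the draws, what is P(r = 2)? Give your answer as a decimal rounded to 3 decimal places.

The likelihood of the observed sequence under each hypothesis: P(data | r = 1) = (1/6)(0/5) = 0; P(data | r = 2) = (2/6)(1/5)(4/4)(3/3) = 1/15; P(data | r = 4) = (4/6)(3/5)(2/4)(1/3) = 1/15.
The prior-weighted likelihoods are 1/8 · 0 = 0, 3/8 · 1/15 = 1/40, 1/2 · 1/15 = 1/30; with total 7/120.
By Bayes' rule, P(r = 2 | data) = (1/40) / (7/120) = 3/7.

0.429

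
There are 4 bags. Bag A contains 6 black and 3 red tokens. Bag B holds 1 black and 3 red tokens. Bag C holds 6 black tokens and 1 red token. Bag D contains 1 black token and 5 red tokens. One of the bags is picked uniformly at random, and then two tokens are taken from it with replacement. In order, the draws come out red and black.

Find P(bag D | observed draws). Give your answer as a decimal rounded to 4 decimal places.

Under each hypothesis, the probability of the observed sequence is: P(data | bag A) = (3/9)(6/9) = 0.22222; P(data | bag B) = (3/4)(1/4) = 0.1875; P(data | bag C) = (1/7)(6/7) = 0.12245; P(data | bag D) = (5/6)(1/6) = 0.13889.
The prior-weighted likelihoods are 1/4 · 0.22222 = 0.055556, 1/4 · 0.1875 = 0.046875, 1/4 · 0.12245 = 0.030612, 1/4 · 0.13889 = 0.034722; with total 0.16777.
By Bayes' rule, P(bag D | data) = (0.034722) / (0.16777) = 0.20697.

0.2070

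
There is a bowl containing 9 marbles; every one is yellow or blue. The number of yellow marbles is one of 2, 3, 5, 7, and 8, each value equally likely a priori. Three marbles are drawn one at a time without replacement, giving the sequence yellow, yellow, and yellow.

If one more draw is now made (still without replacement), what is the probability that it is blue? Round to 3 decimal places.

The likelihood of the observed sequence under each hypothesis: P(data | r = 2) = (2/9)(1/8)(0/7) = 0; P(data | r = 3) = (3/9)(2/8)(1/7) = 1/84; P(data | r = 5) = (5/9)(4/8)(3/7) = 5/42; P(data | r = 7) = (7/9)(6/8)(5/7) = 5/12; P(data | r = 8) = (8/9)(7/8)(6/7) = 2/3.
Weighting by the prior gives 1/5 · 0 = 0, 1/5 · 1/84 = 1/420, 1/5 · 5/42 = 1/42, 1/5 · 5/12 = 1/12, 1/5 · 2/3 = 2/15; summing to 17/70.
The posterior is then P(r = 2 | data) = 0, P(r = 3 | data) = 1/102, P(r = 5 | data) = 5/51, P(r = 7 | data) = 35/102, P(r = 8 | data) = 28/51.
Averaging over the posterior, P(blue next | data) = (1)(1/102) + (2/3)(5/51) + (1/3)(35/102) + (1/6)(28/51) = 43/153.

0.281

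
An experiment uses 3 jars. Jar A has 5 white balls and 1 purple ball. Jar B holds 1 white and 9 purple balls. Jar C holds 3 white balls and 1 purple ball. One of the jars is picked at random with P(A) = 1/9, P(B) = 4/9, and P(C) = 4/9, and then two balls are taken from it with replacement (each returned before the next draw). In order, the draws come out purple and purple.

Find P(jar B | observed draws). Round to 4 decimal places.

Under each hypothesis, the probability of the observed sequence is: P(data | jar A) = (1/6)(1/6) = 0.027778; P(data | jar B) = (9/10)(9/10) = 0.81; P(data | jar C) = (1/4)(1/4) = 0.0625.
Weighting by the prior gives 1/9 · 0.027778 = 0.0030864, 4/9 · 0.81 = 0.36, 4/9 · 0.0625 = 0.027778; with total 0.39086.
Therefore the posterior P(jar B | data) = (0.36) / (0.39086) = 0.92104.

0.9210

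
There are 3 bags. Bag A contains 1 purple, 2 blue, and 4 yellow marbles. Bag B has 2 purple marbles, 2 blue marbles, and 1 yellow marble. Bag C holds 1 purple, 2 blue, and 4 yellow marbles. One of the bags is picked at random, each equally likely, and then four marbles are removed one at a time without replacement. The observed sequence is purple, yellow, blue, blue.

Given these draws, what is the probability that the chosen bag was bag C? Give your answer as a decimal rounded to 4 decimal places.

0.1818

Compute the likelihood of the observed sequence for each case: P(data | bag A) = (1/7)(4/6)(2/5)(1/4) = 1/105; P(data | bag B) = (2/5)(1/4)(2/3)(1/2) = 1/30; P(data | bag C) = (1/7)(4/6)(2/5)(1/4) = 1/105.
Multiplying each by its prior: 1/3 · 1/105 = 1/315, 1/3 · 1/30 = 1/90, 1/3 · 1/105 = 1/315; summing to 11/630.
Hence P(bag C | data) = (1/315) / (11/630) = 2/11.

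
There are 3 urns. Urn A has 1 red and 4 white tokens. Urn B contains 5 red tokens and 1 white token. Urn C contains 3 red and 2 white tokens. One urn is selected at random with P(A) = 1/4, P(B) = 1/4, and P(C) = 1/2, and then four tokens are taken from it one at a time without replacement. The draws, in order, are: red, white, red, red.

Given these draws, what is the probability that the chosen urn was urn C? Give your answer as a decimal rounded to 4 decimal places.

Under each hypothesis, the probability of the observed sequence is: P(data | urn A) = (1/5)(4/4)(0/3) = 0; P(data | urn B) = (5/6)(1/5)(4/4)(3/3) = 1/6; P(data | urn C) = (3/5)(2/4)(2/3)(1/2) = 1/10.
Multiplying each by its prior: 1/4 · 0 = 0, 1/4 · 1/6 = 1/24, 1/2 · 1/10 = 1/20; these sum to 11/120.
So P(urn C | data) = (1/20) / (11/120) = 6/11.

0.5455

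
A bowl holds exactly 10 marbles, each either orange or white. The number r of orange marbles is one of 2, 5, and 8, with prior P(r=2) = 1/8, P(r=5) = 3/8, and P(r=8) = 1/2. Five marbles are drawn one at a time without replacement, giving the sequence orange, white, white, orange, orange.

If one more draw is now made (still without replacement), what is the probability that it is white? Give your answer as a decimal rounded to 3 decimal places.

For each hypothesis, P(data | H) works out to: P(data | r = 2) = (2/10)(8/9)(7/8)(1/7)(0/6) = 0; P(data | r = 5) = (5/10)(5/9)(4/8)(4/7)(3/6) = 0.039683; P(data | r = 8) = (8/10)(2/9)(1/8)(7/7)(6/6) = 0.022222.
The prior-weighted likelihoods are 1/8 · 0 = 0, 3/8 · 0.039683 = 0.014881, 1/2 · 0.022222 = 0.011111; these sum to 0.025992.
The posterior is then P(r = 2 | data) = 0, P(r = 5 | data) = 0.57252, P(r = 8 | data) = 0.42748.
So P(white next | data) = Σ P(white next | H) P(H | data) = (3/5)(0.57252) + (0)(0.42748) = 0.34351.

0.344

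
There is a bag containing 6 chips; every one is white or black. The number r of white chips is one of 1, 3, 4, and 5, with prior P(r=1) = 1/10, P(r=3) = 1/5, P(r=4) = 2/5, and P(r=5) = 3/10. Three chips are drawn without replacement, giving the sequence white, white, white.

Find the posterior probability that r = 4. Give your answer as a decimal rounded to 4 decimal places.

0.3333

Compute the likelihood of the observed sequence for each case: P(data | r = 1) = (1/6)(0/5) = 0; P(data | r = 3) = (3/6)(2/5)(1/4) = 1/20; P(data | r = 4) = (4/6)(3/5)(2/4) = 1/5; P(data | r = 5) = (5/6)(4/5)(3/4) = 1/2.
Multiplying each by its prior: 1/10 · 0 = 0, 1/5 · 1/20 = 1/100, 2/5 · 1/5 = 2/25, 3/10 · 1/2 = 3/20; these sum to 6/25.
Hence P(r = 4 | data) = (2/25) / (6/25) = 1/3.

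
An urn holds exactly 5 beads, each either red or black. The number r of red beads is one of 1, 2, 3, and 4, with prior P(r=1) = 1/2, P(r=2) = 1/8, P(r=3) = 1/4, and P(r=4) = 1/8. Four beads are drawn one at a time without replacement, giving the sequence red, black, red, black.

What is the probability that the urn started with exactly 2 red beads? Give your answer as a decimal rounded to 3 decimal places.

The likelihood of the observed sequence under each hypothesis: P(data | r = 1) = (1/5)(4/4)(0/3) = 0; P(data | r = 2) = (2/5)(3/4)(1/3)(2/2) = 1/10; P(data | r = 3) = (3/5)(2/4)(2/3)(1/2) = 1/10; P(data | r = 4) = (4/5)(1/4)(3/3)(0/2) = 0.
Multiplying each by its prior: 1/2 · 0 = 0, 1/8 · 1/10 = 1/80, 1/4 · 1/10 = 1/40, 1/8 · 0 = 0; summing to 3/80.
So P(r = 2 | data) = (1/80) / (3/80) = 1/3.

0.333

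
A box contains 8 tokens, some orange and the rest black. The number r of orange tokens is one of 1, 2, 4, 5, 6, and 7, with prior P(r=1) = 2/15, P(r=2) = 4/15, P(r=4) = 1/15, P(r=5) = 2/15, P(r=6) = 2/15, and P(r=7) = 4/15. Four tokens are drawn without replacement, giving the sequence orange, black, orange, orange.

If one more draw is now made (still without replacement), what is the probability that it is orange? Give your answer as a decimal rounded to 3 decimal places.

Compute the likelihood of the observed sequence for each case: P(data | r = 1) = (1/8)(7/7)(0/6) = 0; P(data | r = 2) = (2/8)(6/7)(1/6)(0/5) = 0; P(data | r = 4) = (4/8)(4/7)(3/6)(2/5) = 2/35; P(data | r = 5) = (5/8)(3/7)(4/6)(3/5) = 3/28; P(data | r = 6) = (6/8)(2/7)(5/6)(4/5) = 1/7; P(data | r = 7) = (7/8)(1/7)(6/6)(5/5) = 1/8.
The prior-weighted likelihoods are 2/15 · 0 = 0, 4/15 · 0 = 0, 1/15 · 2/35 = 2/525, 2/15 · 3/28 = 1/70, 2/15 · 1/7 = 2/105, 4/15 · 1/8 = 1/30; summing to 37/525.
Normalising, the posterior is P(r = 1 | data) = 0, P(r = 2 | data) = 0, P(r = 4 | data) = 2/37, P(r = 5 | data) = 15/74, P(r = 6 | data) = 10/37, P(r = 7 | data) = 35/74.
Averaging over the posterior, P(orange next | data) = (1/4)(2/37) + (1/2)(15/74) + (3/4)(10/37) + (1)(35/74) = 117/148.

0.791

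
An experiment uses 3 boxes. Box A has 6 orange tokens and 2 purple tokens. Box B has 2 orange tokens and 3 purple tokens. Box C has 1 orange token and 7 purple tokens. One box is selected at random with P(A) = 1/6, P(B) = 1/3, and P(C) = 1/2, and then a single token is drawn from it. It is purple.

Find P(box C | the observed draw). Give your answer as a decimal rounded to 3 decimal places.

0.644

The likelihood of this draw under each hypothesis: P(data | box A) = (2/8) = 1/4; P(data | box B) = (3/5) = 3/5; P(data | box C) = (7/8) = 7/8.
Weighting by the prior gives 1/6 · 1/4 = 1/24, 1/3 · 3/5 = 1/5, 1/2 · 7/8 = 7/16; with total 163/240.
By Bayes' rule, P(box C | data) = (7/16) / (163/240) = 105/163.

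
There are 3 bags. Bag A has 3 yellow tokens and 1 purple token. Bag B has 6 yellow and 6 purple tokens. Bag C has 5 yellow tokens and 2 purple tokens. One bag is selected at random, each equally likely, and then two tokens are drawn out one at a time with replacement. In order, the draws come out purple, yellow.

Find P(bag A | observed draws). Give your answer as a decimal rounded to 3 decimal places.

For each hypothesis, P(data | H) works out to: P(data | bag A) = (1/4)(3/4) = 0.1875; P(data | bag B) = (6/12)(6/12) = 0.25; P(data | bag C) = (2/7)(5/7) = 0.20408.
Multiplying each by its prior: 1/3 · 0.1875 = 0.0625, 1/3 · 0.25 = 0.083333, 1/3 · 0.20408 = 0.068027; summing to 0.21386.
By Bayes' rule, P(bag A | data) = (0.0625) / (0.21386) = 0.29225.

0.292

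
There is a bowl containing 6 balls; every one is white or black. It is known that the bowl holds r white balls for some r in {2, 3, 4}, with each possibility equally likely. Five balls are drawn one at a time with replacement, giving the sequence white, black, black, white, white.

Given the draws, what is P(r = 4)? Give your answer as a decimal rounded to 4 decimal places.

0.4083

For each hypothesis, P(data | H) works out to: P(data | r = 2) = (2/6)(4/6)(4/6)(2/6)(2/6) = 0.016461; P(data | r = 3) = (3/6)(3/6)(3/6)(3/6)(3/6) = 0.03125; P(data | r = 4) = (4/6)(2/6)(2/6)(4/6)(4/6) = 0.032922.
The prior-weighted likelihoods are 1/3 · 0.016461 = 0.005487, 1/3 · 0.03125 = 0.010417, 1/3 · 0.032922 = 0.010974; these sum to 0.026878.
So P(r = 4 | data) = (0.010974) / (0.026878) = 0.40829.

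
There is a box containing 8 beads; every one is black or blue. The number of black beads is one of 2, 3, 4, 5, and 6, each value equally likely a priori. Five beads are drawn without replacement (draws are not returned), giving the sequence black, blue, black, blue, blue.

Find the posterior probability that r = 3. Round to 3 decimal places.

0.357

Under each hypothesis, the probability of the observed sequence is: P(data | r = 2) = (2/8)(6/7)(1/6)(5/5)(4/4) = 1/28; P(data | r = 3) = (3/8)(5/7)(2/6)(4/5)(3/4) = 3/56; P(data | r = 4) = (4/8)(4/7)(3/6)(3/5)(2/4) = 3/70; P(data | r = 5) = (5/8)(3/7)(4/6)(2/5)(1/4) = 1/56; P(data | r = 6) = (6/8)(2/7)(5/6)(1/5)(0/4) = 0.
The prior-weighted likelihoods are 1/5 · 1/28 = 1/140, 1/5 · 3/56 = 3/280, 1/5 · 3/70 = 3/350, 1/5 · 1/56 = 1/280, 1/5 · 0 = 0; these sum to 3/100.
So P(r = 3 | data) = (3/280) / (3/100) = 5/14.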